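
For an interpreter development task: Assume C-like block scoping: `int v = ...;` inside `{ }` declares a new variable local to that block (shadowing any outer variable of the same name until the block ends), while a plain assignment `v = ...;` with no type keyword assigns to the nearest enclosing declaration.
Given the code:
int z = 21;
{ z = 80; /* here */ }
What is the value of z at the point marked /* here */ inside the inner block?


Analyzing scoping rules:
Outer scope: declares z = 21
Inner block: 'z = 80;' has no type keyword, so it is an assignment to the outer z (no shadowing)
Inside the block, after the assignment -> 80
Result: 80

80


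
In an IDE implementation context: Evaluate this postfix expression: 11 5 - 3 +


Processing tokens left to right:
Push 11, Push 5
Pop 11 and 5, compute 11 - 5 = 6, push 6
Push 3
Pop 6 and 3, compute 6 + 3 = 9, push 9
Stack result: 9

9


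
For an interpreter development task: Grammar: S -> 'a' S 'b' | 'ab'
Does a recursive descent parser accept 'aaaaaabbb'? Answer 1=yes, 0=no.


Grammar accepts strings of the form a^n b^n (n >= 1)
Word: 'aaaaaabbb'
Counting: 6 a's and 3 b's
Check: 6 == 3? No
Mismatch: a-count != b-count
Rejected

0


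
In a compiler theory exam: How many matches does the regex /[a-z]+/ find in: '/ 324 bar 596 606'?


Pattern: /[a-z]+/ (identifiers)
Input: '/ 324 bar 596 606'
Scanning for matches:
  Match 1: 'bar'
Total matches: 1

1


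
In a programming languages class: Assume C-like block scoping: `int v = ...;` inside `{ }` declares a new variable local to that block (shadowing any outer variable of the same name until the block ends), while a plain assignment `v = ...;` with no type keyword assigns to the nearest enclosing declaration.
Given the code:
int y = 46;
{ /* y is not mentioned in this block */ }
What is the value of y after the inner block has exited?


Analyzing scoping rules:
Outer scope: declares y = 46
Inner block: y is neither redeclared nor assigned -> unchanged
After the block -> 46
Result: 46

46


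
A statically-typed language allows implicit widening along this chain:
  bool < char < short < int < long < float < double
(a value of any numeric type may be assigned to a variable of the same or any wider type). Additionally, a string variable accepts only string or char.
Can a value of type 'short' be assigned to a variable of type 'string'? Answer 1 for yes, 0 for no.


Target variable type: string
Source value type: short
Rule: string accepts only {string, char}
  source 'short' in {string, char}? No
Result: 0

0


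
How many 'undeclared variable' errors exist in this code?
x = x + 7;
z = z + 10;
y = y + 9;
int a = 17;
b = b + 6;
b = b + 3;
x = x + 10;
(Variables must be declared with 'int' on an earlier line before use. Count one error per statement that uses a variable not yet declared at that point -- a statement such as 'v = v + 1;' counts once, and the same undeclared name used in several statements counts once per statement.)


Scanning code line by line:
  Line 1: use 'x' -> ERROR (undeclared)
  Line 2: use 'z' -> ERROR (undeclared)
  Line 3: use 'y' -> ERROR (undeclared)
  Line 4: declare 'a' -> declared = ['a']
  Line 5: use 'b' -> ERROR (undeclared)
  Line 6: use 'b' -> ERROR (undeclared)
  Line 7: use 'x' -> ERROR (undeclared)
Total undeclared variable errors: 6

6


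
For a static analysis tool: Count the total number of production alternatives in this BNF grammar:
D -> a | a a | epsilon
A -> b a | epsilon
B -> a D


Counting alternatives per rule:
  D: 3 alternative(s)
  A: 2 alternative(s)
  B: 1 alternative(s)
Sum: 3 + 2 + 1 = 6

6


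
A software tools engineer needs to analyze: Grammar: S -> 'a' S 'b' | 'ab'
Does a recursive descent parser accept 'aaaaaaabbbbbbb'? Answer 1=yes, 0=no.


Grammar accepts strings of the form a^n b^n (n >= 1)
Word: 'aaaaaaabbbbbbb'
Counting: 7 a's and 7 b's
Check: 7 == 7? Yes
Derivation (S -> aSb applied 6 time(s), then S -> ab): S => aSb => aaSbb => aaaSbbb => aaaaSbbbb => aaaaaSbbbbb => aaaaaaSbbbbbb => aaaaaaabbbbbbb
Accepted

1


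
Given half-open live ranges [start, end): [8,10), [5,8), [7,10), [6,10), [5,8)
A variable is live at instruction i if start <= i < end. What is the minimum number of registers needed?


Live ranges:
  Var0: [8, 10)
  Var1: [5, 8)
  Var2: [7, 10)
  Var3: [6, 10)
  Var4: [5, 8)
Sweep-line events (position, delta, active):
  pos=5 start -> active=1
  pos=5 start -> active=2
  pos=6 start -> active=3
  pos=7 start -> active=4
  pos=8 end -> active=3
  pos=8 end -> active=2
  pos=8 start -> active=3
  pos=10 end -> active=2
  pos=10 end -> active=1
  pos=10 end -> active=0
Maximum simultaneous active: 4
Minimum registers needed: 4

4


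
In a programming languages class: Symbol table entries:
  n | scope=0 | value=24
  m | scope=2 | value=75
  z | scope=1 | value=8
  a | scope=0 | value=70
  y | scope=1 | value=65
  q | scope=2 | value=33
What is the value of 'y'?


Searching symbol table for 'y':
  n | scope=0 | value=24
  m | scope=2 | value=75
  z | scope=1 | value=8
  a | scope=0 | value=70
  y | scope=1 | value=65 <- MATCH
  q | scope=2 | value=33
Found 'y' at scope 1 with value 65

65


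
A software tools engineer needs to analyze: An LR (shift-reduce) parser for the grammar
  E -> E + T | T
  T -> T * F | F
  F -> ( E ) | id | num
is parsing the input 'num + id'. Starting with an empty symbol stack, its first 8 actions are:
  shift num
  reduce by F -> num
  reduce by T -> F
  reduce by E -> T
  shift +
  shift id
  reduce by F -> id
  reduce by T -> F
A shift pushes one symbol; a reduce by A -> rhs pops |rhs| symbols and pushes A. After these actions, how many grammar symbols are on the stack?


Tracking the symbol stack through each action:
  Action 1: shift 'num' : push -> stack = [num] (size 1)
  Action 2: reduce by F -> num : pop 1, push F -> stack = [F] (size 1)
  Action 3: reduce by T -> F : pop 1, push T -> stack = [T] (size 1)
  Action 4: reduce by E -> T : pop 1, push E -> stack = [E] (size 1)
  Action 5: shift '+' : push -> stack = [E, +] (size 2)
  Action 6: shift 'id' : push -> stack = [E, +, id] (size 3)
  Action 7: reduce by F -> id : pop 1, push F -> stack = [E, +, F] (size 3)
  Action 8: reduce by T -> F : pop 1, push T -> stack = [E, +, T] (size 3)
Final stack size: 3

3


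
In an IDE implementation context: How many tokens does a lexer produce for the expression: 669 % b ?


Scanning '669 % b'
Token 1: '669' -> integer_literal
Token 2: '%' -> operator
Token 3: 'b' -> identifier
Total tokens: 3

3


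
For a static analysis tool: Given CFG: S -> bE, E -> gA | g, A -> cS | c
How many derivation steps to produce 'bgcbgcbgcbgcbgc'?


Grammar: S -> bE, E -> gA | g, A -> cS | c
Deriving 'bgcbgcbgcbgcbgc':
Step 1: S -> bE => bE
Step 2: E -> gA => bgA
Step 3: A -> cS => bgcS
Step 4: S -> bE => bgcbE
Step 5: E -> gA => bgcbgA
Step 6: A -> cS => bgcbgcS
Step 7: S -> bE => bgcbgcbE
Step 8: E -> gA => bgcbgcbgA
Step 9: A -> cS => bgcbgcbgcS
Step 10: S -> bE => bgcbgcbgcbE
Step 11: E -> gA => bgcbgcbgcbgA
Step 12: A -> cS => bgcbgcbgcbgcS
Step 13: S -> bE => bgcbgcbgcbgcbE
Step 14: E -> gA => bgcbgcbgcbgcbgA
Step 15: A -> c => bgcbgcbgcbgcbgc
Total derivation steps: 15

15


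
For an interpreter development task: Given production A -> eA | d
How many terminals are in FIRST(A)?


Production: A -> eA | d
Examining each alternative for leading terminals:
  A -> eA : first terminal = 'e'
  A -> d : first terminal = 'd'
FIRST(A) = {d, e}
Count: 2

2


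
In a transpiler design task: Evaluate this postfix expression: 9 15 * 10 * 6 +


Processing tokens left to right:
Push 9, Push 15
Pop 9 and 15, compute 9 * 15 = 135, push 135
Push 10
Pop 135 and 10, compute 135 * 10 = 1350, push 1350
Push 6
Pop 1350 and 6, compute 1350 + 6 = 1356, push 1356
Stack result: 1356

1356


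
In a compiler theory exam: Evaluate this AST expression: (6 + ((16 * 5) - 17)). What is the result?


Expression: (6 + ((16 * 5) - 17))
Evaluating step by step:
  16 * 5 = 80
  80 - 17 = 63
  6 + 63 = 69
Result: 69

69


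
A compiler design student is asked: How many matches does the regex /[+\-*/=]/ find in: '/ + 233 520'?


Pattern: /[+\-*/=]/ (operators)
Input: '/ + 233 520'
Scanning for matches:
  Match 1: '/'
  Match 2: '+'
Total matches: 2

2


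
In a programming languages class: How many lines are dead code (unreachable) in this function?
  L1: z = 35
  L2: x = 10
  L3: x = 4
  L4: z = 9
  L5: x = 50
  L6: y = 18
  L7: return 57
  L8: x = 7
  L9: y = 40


Analyzing control flow:
  L1: reachable (before return)
  L2: reachable (before return)
  L3: reachable (before return)
  L4: reachable (before return)
  L5: reachable (before return)
  L6: reachable (before return)
  L7: reachable (return statement)
  L8: DEAD (after return at L7)
  L9: DEAD (after return at L7)
Return at L7, total lines = 9
Dead lines: L8 through L9
Count: 2

2


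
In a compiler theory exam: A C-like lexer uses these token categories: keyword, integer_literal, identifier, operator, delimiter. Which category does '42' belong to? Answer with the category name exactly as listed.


Token: '42'
Checking categories:
  identifier: no
  integer_literal: YES
  operator: no
  keyword: no
  delimiter: no
Category: integer_literal

integer_literal


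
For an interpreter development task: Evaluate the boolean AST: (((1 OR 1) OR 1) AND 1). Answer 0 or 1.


Step 1: Evaluate inner node
  1 OR 1 = 1
Step 2: Evaluate next node
  1 OR 1 = 1
Step 3: Evaluate root node
  1 AND 1 = 1

1


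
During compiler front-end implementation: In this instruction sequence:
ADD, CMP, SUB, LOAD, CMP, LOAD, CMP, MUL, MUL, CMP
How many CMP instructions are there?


Scanning instruction sequence for CMP:
  Position 1: ADD
  Position 2: CMP <- MATCH
  Position 3: SUB
  Position 4: LOAD
  Position 5: CMP <- MATCH
  Position 6: LOAD
  Position 7: CMP <- MATCH
  Position 8: MUL
  Position 9: MUL
  Position 10: CMP <- MATCH
Matches at positions: [2, 5, 7, 10]
Total CMP count: 4

4


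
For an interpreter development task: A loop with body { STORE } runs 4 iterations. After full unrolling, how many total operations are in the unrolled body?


Loop body operations: STORE (1 op per iteration)
Unrolling 4 iterations:
  Iteration 1: STORE (1 ops)
  Iteration 2: STORE (1 ops)
  Iteration 3: STORE (1 ops)
  Iteration 4: STORE (1 ops)
Total: 4 iterations * 1 ops/iter = 4 operations

4


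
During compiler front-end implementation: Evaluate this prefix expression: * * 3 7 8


Parsing prefix expression: * * 3 7 8
Step 1: Innermost operation '* 3 7'
  3 * 7 = 21
Step 2: Outer operation '* [21] 8'
  21 * 8 = 168

168


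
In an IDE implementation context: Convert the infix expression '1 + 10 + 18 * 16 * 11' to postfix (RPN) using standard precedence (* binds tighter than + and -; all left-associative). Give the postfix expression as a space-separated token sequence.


Applying the shunting-yard algorithm:
  Operand 1 -> output
  Push '+' onto operator stack -> op-stack: [+]
  Operand 10 -> output
  See '+' (prec 1); top '+' (prec 1) >= it -> pop '+' to output
  Push '+' onto operator stack -> op-stack: [+]
  Operand 18 -> output
  Push '*' onto operator stack -> op-stack: [+, *]
  Operand 16 -> output
  See '*' (prec 2); top '*' (prec 2) >= it -> pop '*' to output
  Push '*' onto operator stack -> op-stack: [+, *]
  Operand 11 -> output
  End of input: pop '*' to output
  End of input: pop '+' to output
Postfix result: 1 10 + 18 16 * 11 * +

1 10 + 18 16 * 11 * +


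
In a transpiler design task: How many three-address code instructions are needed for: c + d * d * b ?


Expression: c + d * d * b
Generating three-address code (respecting * over +/- precedence):
  Instruction 1: t1 = d * d
  Instruction 2: t2 = t1 * b
  Instruction 3: t3 = c + t2
Total instructions: 3

3


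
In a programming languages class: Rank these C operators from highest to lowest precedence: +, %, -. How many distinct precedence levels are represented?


Looking up precedence for each operator:
  + -> precedence 5
  % -> precedence 6
  - -> precedence 5
Sorted highest to lowest: %, +, -
Distinct precedence values: [6, 5]
Number of distinct levels: 2

2


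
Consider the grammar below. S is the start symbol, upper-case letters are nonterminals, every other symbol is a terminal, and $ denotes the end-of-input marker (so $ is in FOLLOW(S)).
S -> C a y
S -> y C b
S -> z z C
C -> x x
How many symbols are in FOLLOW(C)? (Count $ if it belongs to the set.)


S is the start symbol and does not occur in any rule body, so FOLLOW(S) = {$}.
Examining every occurrence of C in a rule body:
  S -> C a y : C is followed by terminal 'a' -> add 'a'
  S -> y C b : C is followed by terminal 'b' -> add 'b'
  S -> z z C : C is at the right end -> add FOLLOW(S) = {$}
  C -> x x : C does not occur in the body -> contributes nothing
FOLLOW(C) = {a, b, $}
Count: 3

3


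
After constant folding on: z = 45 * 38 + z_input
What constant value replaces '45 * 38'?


Identifying constant sub-expression:
  Original: z = 45 * 38 + z_input
  45 and 38 are both compile-time constants
  Evaluating: 45 * 38 = 1710
  After folding: z = 1710 + z_input

1710


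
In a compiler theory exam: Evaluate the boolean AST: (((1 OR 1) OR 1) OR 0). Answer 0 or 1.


Step 1: Evaluate inner node
  1 OR 1 = 1
Step 2: Evaluate next node
  1 OR 1 = 1
Step 3: Evaluate root node
  1 OR 0 = 1

1


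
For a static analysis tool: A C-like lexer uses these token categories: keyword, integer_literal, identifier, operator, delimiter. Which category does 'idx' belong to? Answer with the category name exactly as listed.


Token: 'idx'
Checking categories:
  identifier: YES
  integer_literal: no
  operator: no
  keyword: no
  delimiter: no
Category: identifier

identifier


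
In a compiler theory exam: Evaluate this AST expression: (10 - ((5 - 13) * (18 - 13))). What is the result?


Expression: (10 - ((5 - 13) * (18 - 13)))
Evaluating step by step:
  5 - 13 = -8
  18 - 13 = 5
  -8 * 5 = -40
  10 - -40 = 50
Result: 50

50


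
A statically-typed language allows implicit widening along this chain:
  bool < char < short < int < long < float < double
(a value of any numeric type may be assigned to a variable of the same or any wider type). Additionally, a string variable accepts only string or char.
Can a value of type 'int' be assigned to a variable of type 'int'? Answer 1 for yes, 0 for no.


Target variable type: int
Source value type: int
Numeric ranks: int=3, int=3
Widening allowed iff rank(source) <= rank(target): 3 <= 3? Yes
Result: 1

1


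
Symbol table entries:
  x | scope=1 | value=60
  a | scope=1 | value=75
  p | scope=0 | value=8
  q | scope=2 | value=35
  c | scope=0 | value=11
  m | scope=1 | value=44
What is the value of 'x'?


Searching symbol table for 'x':
  x | scope=1 | value=60 <- MATCH
  a | scope=1 | value=75
  p | scope=0 | value=8
  q | scope=2 | value=35
  c | scope=0 | value=11
  m | scope=1 | value=44
Found 'x' at scope 1 with value 60

60


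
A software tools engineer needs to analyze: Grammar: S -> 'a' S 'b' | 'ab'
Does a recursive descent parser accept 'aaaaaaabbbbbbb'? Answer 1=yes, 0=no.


Grammar accepts strings of the form a^n b^n (n >= 1)
Word: 'aaaaaaabbbbbbb'
Counting: 7 a's and 7 b's
Check: 7 == 7? Yes
Derivation (S -> aSb applied 6 time(s), then S -> ab): S => aSb => aaSbb => aaaSbbb => aaaaSbbbb => aaaaaSbbbbb => aaaaaaSbbbbbb => aaaaaaabbbbbbb
Accepted

1


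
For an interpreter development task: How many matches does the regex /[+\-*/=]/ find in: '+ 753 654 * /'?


Pattern: /[+\-*/=]/ (operators)
Input: '+ 753 654 * /'
Scanning for matches:
  Match 1: '+'
  Match 2: '*'
  Match 3: '/'
Total matches: 3

3


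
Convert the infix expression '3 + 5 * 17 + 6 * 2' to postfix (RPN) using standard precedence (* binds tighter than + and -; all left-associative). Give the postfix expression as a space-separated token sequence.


Applying the shunting-yard algorithm:
  Operand 3 -> output
  Push '+' onto operator stack -> op-stack: [+]
  Operand 5 -> output
  Push '*' onto operator stack -> op-stack: [+, *]
  Operand 17 -> output
  See '+' (prec 1); top '*' (prec 2) >= it -> pop '*' to output
  See '+' (prec 1); top '+' (prec 1) >= it -> pop '+' to output
  Push '+' onto operator stack -> op-stack: [+]
  Operand 6 -> output
  Push '*' onto operator stack -> op-stack: [+, *]
  Operand 2 -> output
  End of input: pop '*' to output
  End of input: pop '+' to output
Postfix result: 3 5 17 * + 6 2 * +

3 5 17 * + 6 2 * +


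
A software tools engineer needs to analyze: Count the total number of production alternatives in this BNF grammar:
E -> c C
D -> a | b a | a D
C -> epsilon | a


Counting alternatives per rule:
  E: 1 alternative(s)
  D: 3 alternative(s)
  C: 2 alternative(s)
Sum: 1 + 3 + 2 = 6

6


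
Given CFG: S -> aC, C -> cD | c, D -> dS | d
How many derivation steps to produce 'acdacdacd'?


Grammar: S -> aC, C -> cD | c, D -> dS | d
Deriving 'acdacdacd':
Step 1: S -> aC => aC
Step 2: C -> cD => acD
Step 3: D -> dS => acdS
Step 4: S -> aC => acdaC
Step 5: C -> cD => acdacD
Step 6: D -> dS => acdacdS
Step 7: S -> aC => acdacdaC
Step 8: C -> cD => acdacdacD
Step 9: D -> d => acdacdacd
Total derivation steps: 9

9


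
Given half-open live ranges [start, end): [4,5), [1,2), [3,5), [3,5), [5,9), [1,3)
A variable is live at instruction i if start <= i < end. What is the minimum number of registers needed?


Live ranges:
  Var0: [4, 5)
  Var1: [1, 2)
  Var2: [3, 5)
  Var3: [3, 5)
  Var4: [5, 9)
  Var5: [1, 3)
Sweep-line events (position, delta, active):
  pos=1 start -> active=1
  pos=1 start -> active=2
  pos=2 end -> active=1
  pos=3 end -> active=0
  pos=3 start -> active=1
  pos=3 start -> active=2
  pos=4 start -> active=3
  pos=5 end -> active=2
  pos=5 end -> active=1
  pos=5 end -> active=0
  pos=5 start -> active=1
  pos=9 end -> active=0
Maximum simultaneous active: 3
Minimum registers needed: 3

3


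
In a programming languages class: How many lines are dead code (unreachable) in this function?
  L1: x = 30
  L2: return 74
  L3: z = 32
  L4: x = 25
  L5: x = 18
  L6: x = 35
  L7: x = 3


Analyzing control flow:
  L1: reachable (before return)
  L2: reachable (return statement)
  L3: DEAD (after return at L2)
  L4: DEAD (after return at L2)
  L5: DEAD (after return at L2)
  L6: DEAD (after return at L2)
  L7: DEAD (after return at L2)
Return at L2, total lines = 7
Dead lines: L3 through L7
Count: 5

5


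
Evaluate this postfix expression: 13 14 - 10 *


Processing tokens left to right:
Push 13, Push 14
Pop 13 and 14, compute 13 - 14 = -1, push -1
Push 10
Pop -1 and 10, compute -1 * 10 = -10, push -10
Stack result: -10

-10


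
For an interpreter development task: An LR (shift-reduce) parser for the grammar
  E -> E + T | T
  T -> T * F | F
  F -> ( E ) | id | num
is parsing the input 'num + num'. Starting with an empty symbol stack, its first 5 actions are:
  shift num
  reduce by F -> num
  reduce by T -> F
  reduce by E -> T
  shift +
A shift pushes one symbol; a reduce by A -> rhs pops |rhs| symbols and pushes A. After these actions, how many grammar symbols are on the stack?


Tracking the symbol stack through each action:
  Action 1: shift 'num' : push -> stack = [num] (size 1)
  Action 2: reduce by F -> num : pop 1, push F -> stack = [F] (size 1)
  Action 3: reduce by T -> F : pop 1, push T -> stack = [T] (size 1)
  Action 4: reduce by E -> T : pop 1, push E -> stack = [E] (size 1)
  Action 5: shift '+' : push -> stack = [E, +] (size 2)
Final stack size: 2

2


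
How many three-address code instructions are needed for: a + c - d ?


Expression: a + c - d
Generating three-address code (respecting * over +/- precedence):
  Instruction 1: t1 = a + c
  Instruction 2: t2 = t1 - d
Total instructions: 2

2


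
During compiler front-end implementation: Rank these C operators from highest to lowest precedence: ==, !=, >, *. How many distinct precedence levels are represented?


Looking up precedence for each operator:
  == -> precedence 3
  != -> precedence 3
  > -> precedence 4
  * -> precedence 6
Sorted highest to lowest: *, >, ==, !=
Distinct precedence values: [6, 4, 3]
Number of distinct levels: 3

3


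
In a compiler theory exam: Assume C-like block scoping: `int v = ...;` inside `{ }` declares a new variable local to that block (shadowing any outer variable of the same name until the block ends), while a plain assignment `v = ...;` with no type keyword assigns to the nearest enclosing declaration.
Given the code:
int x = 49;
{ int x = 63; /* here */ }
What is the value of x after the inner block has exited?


Analyzing scoping rules:
Outer scope: declares x = 49
Inner block: 'int x = 63;' declares a NEW x that shadows the outer one
When the block exits the inner x goes out of scope; the outer x was never modified -> 49
Result: 49

49


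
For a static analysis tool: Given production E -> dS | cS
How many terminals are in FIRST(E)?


Production: E -> dS | cS
Examining each alternative for leading terminals:
  E -> dS : first terminal = 'd'
  E -> cS : first terminal = 'c'
FIRST(E) = {c, d}
Count: 2

2


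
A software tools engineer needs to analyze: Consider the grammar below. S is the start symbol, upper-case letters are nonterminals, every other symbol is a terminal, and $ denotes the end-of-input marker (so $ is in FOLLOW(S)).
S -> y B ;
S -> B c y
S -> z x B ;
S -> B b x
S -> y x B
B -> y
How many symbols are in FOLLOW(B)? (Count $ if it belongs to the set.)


S is the start symbol and does not occur in any rule body, so FOLLOW(S) = {$}.
Examining every occurrence of B in a rule body:
  S -> y B ; : B is followed by terminal ';' -> add ';'
  S -> B c y : B is followed by terminal 'c' -> add 'c'
  S -> z x B ; : B is followed by terminal ';' -> add ';' (already in the set)
  S -> B b x : B is followed by terminal 'b' -> add 'b'
  S -> y x B : B is at the right end -> add FOLLOW(S) = {$}
  B -> y : B does not occur in the body -> contributes nothing
FOLLOW(B) = {;, b, c, $}
Count: 4

4


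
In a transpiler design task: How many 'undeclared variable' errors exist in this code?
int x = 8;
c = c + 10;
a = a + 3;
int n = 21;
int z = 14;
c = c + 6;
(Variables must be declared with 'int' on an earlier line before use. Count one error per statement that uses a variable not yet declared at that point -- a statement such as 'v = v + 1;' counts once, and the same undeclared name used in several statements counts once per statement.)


Scanning code line by line:
  Line 1: declare 'x' -> declared = ['x']
  Line 2: use 'c' -> ERROR (undeclared)
  Line 3: use 'a' -> ERROR (undeclared)
  Line 4: declare 'n' -> declared = ['n', 'x']
  Line 5: declare 'z' -> declared = ['n', 'x', 'z']
  Line 6: use 'c' -> ERROR (undeclared)
Total undeclared variable errors: 3

3


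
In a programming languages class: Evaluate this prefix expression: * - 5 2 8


Parsing prefix expression: * - 5 2 8
Step 1: Innermost operation '- 5 2'
  5 - 2 = 3
Step 2: Outer operation '* [3] 8'
  3 * 8 = 24

24


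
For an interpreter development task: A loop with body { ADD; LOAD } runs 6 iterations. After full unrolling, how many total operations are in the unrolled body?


Loop body operations: ADD, LOAD (2 ops per iteration)
Unrolling 6 iterations:
  Iteration 1: ADD, LOAD (2 ops)
  Iteration 2: ADD, LOAD (2 ops)
  Iteration 3: ADD, LOAD (2 ops)
  Iteration 4: ADD, LOAD (2 ops)
  Iteration 5: ADD, LOAD (2 ops)
  Iteration 6: ADD, LOAD (2 ops)
Total: 6 iterations * 2 ops/iter = 12 operations

12


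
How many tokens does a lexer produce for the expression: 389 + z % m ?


Scanning '389 + z % m'
Token 1: '389' -> integer_literal
Token 2: '+' -> operator
Token 3: 'z' -> identifier
Token 4: '%' -> operator
Token 5: 'm' -> identifier
Total tokens: 5

5


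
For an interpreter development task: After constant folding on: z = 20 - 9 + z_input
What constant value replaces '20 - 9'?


Identifying constant sub-expression:
  Original: z = 20 - 9 + z_input
  20 and 9 are both compile-time constants
  Evaluating: 20 - 9 = 11
  After folding: z = 11 + z_input

11


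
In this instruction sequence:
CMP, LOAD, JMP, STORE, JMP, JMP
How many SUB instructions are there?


Scanning instruction sequence for SUB:
  Position 1: CMP
  Position 2: LOAD
  Position 3: JMP
  Position 4: STORE
  Position 5: JMP
  Position 6: JMP
Matches at positions: []
Total SUB count: 0

0


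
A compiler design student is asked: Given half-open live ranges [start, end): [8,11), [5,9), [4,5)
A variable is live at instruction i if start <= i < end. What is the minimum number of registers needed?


Live ranges:
  Var0: [8, 11)
  Var1: [5, 9)
  Var2: [4, 5)
Sweep-line events (position, delta, active):
  pos=4 start -> active=1
  pos=5 end -> active=0
  pos=5 start -> active=1
  pos=8 start -> active=2
  pos=9 end -> active=1
  pos=11 end -> active=0
Maximum simultaneous active: 2
Minimum registers needed: 2

2


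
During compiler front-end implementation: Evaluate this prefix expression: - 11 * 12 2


Parsing prefix expression: - 11 * 12 2
Step 1: Innermost operation '* 12 2'
  12 * 2 = 24
Step 2: Outer operation '- 11 [24]'
  11 - 24 = -13

-13


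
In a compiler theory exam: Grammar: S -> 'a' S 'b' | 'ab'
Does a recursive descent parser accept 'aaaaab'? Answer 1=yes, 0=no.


Grammar accepts strings of the form a^n b^n (n >= 1)
Word: 'aaaaab'
Counting: 5 a's and 1 b's
Check: 5 == 1? No
Mismatch: a-count != b-count
Rejected

0


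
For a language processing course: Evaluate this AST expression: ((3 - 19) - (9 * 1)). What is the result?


Expression: ((3 - 19) - (9 * 1))
Evaluating step by step:
  3 - 19 = -16
  9 * 1 = 9
  -16 - 9 = -25
Result: -25

-25


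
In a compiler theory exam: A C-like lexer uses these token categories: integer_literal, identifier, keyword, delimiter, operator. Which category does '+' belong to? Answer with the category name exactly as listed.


Token: '+'
Checking categories:
  identifier: no
  integer_literal: no
  operator: YES
  keyword: no
  delimiter: no
Category: operator

operator


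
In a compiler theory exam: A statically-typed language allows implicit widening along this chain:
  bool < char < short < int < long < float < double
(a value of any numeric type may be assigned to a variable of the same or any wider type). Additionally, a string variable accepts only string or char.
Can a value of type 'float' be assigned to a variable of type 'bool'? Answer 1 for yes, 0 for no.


Target variable type: bool
Source value type: float
Numeric ranks: float=5, bool=0
Widening allowed iff rank(source) <= rank(target): 5 <= 0? No
Result: 0

0


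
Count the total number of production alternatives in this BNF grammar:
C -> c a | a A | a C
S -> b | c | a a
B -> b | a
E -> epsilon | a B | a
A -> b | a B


Counting alternatives per rule:
  C: 3 alternative(s)
  S: 3 alternative(s)
  B: 2 alternative(s)
  E: 3 alternative(s)
  A: 2 alternative(s)
Sum: 3 + 3 + 2 + 3 + 2 = 13

13


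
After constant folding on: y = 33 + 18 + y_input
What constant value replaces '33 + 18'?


Identifying constant sub-expression:
  Original: y = 33 + 18 + y_input
  33 and 18 are both compile-time constants
  Evaluating: 33 + 18 = 51
  After folding: y = 51 + y_input

51


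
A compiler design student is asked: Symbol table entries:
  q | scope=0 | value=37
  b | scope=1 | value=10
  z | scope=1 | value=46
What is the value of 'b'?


Searching symbol table for 'b':
  q | scope=0 | value=37
  b | scope=1 | value=10 <- MATCH
  z | scope=1 | value=46
Found 'b' at scope 1 with value 10

10


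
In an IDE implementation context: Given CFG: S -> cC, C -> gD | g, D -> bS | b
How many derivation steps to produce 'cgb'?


Grammar: S -> cC, C -> gD | g, D -> bS | b
Deriving 'cgb':
Step 1: S -> cC => cC
Step 2: C -> gD => cgD
Step 3: D -> b => cgb
Total derivation steps: 3

3


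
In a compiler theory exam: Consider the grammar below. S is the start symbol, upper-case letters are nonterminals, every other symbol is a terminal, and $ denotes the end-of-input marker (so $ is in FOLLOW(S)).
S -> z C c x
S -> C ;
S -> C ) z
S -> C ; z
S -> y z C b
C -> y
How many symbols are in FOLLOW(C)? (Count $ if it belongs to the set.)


S is the start symbol and does not occur in any rule body, so FOLLOW(S) = {$}.
Examining every occurrence of C in a rule body:
  S -> z C c x : C is followed by terminal 'c' -> add 'c'
  S -> C ; : C is followed by terminal ';' -> add ';'
  S -> C ) z : C is followed by terminal ')' -> add ')'
  S -> C ; z : C is followed by terminal ';' -> add ';' (already in the set)
  S -> y z C b : C is followed by terminal 'b' -> add 'b'
  C -> y : C does not occur in the body -> contributes nothing
FOLLOW(C) = {), ;, b, c}
Count: 4

4


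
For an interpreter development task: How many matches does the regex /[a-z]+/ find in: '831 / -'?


Pattern: /[a-z]+/ (identifiers)
Input: '831 / -'
Scanning for matches:
Total matches: 0

0


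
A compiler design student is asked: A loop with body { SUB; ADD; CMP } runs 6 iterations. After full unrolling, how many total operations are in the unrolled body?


Loop body operations: SUB, ADD, CMP (3 ops per iteration)
Unrolling 6 iterations:
  Iteration 1: SUB, ADD, CMP (3 ops)
  Iteration 2: SUB, ADD, CMP (3 ops)
  Iteration 3: SUB, ADD, CMP (3 ops)
  Iteration 4: SUB, ADD, CMP (3 ops)
  Iteration 5: SUB, ADD, CMP (3 ops)
  Iteration 6: SUB, ADD, CMP (3 ops)
Total: 6 iterations * 3 ops/iter = 18 operations

18


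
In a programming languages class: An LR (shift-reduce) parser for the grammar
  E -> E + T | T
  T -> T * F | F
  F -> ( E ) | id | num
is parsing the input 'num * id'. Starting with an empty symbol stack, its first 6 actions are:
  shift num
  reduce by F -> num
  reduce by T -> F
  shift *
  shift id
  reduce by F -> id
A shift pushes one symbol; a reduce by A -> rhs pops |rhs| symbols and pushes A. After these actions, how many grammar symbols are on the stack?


Tracking the symbol stack through each action:
  Action 1: shift 'num' : push -> stack = [num] (size 1)
  Action 2: reduce by F -> num : pop 1, push F -> stack = [F] (size 1)
  Action 3: reduce by T -> F : pop 1, push T -> stack = [T] (size 1)
  Action 4: shift '*' : push -> stack = [T, *] (size 2)
  Action 5: shift 'id' : push -> stack = [T, *, id] (size 3)
  Action 6: reduce by F -> id : pop 1, push F -> stack = [T, *, F] (size 3)
Final stack size: 3

3


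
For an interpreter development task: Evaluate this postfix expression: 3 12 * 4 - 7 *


Processing tokens left to right:
Push 3, Push 12
Pop 3 and 12, compute 3 * 12 = 36, push 36
Push 4
Pop 36 and 4, compute 36 - 4 = 32, push 32
Push 7
Pop 32 and 7, compute 32 * 7 = 224, push 224
Stack result: 224

224


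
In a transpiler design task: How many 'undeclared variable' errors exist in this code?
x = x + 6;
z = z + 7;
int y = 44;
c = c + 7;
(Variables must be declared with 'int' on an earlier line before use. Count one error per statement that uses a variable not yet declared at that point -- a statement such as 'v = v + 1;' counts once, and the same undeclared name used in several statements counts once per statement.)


Scanning code line by line:
  Line 1: use 'x' -> ERROR (undeclared)
  Line 2: use 'z' -> ERROR (undeclared)
  Line 3: declare 'y' -> declared = ['y']
  Line 4: use 'c' -> ERROR (undeclared)
Total undeclared variable errors: 3

3


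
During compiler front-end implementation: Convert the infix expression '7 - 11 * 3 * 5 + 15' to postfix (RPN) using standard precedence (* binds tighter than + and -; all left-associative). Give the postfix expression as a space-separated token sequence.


Applying the shunting-yard algorithm:
  Operand 7 -> output
  Push '-' onto operator stack -> op-stack: [-]
  Operand 11 -> output
  Push '*' onto operator stack -> op-stack: [-, *]
  Operand 3 -> output
  See '*' (prec 2); top '*' (prec 2) >= it -> pop '*' to output
  Push '*' onto operator stack -> op-stack: [-, *]
  Operand 5 -> output
  See '+' (prec 1); top '*' (prec 2) >= it -> pop '*' to output
  See '+' (prec 1); top '-' (prec 1) >= it -> pop '-' to output
  Push '+' onto operator stack -> op-stack: [+]
  Operand 15 -> output
  End of input: pop '+' to output
Postfix result: 7 11 3 * 5 * - 15 +

7 11 3 * 5 * - 15 +


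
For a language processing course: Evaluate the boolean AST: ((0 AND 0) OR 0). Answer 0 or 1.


Step 1: Evaluate inner node
  0 AND 0 = 0
Step 2: Evaluate root node
  0 OR 0 = 0

0


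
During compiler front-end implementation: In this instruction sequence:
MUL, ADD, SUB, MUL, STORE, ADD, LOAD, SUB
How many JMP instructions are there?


Scanning instruction sequence for JMP:
  Position 1: MUL
  Position 2: ADD
  Position 3: SUB
  Position 4: MUL
  Position 5: STORE
  Position 6: ADD
  Position 7: LOAD
  Position 8: SUB
Matches at positions: []
Total JMP count: 0

0


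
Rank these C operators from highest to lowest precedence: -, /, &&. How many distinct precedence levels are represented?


Looking up precedence for each operator:
  - -> precedence 5
  / -> precedence 6
  && -> precedence 2
Sorted highest to lowest: /, -, &&
Distinct precedence values: [6, 5, 2]
Number of distinct levels: 3

3


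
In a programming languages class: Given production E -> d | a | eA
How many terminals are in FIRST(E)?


Production: E -> d | a | eA
Examining each alternative for leading terminals:
  E -> d : first terminal = 'd'
  E -> a : first terminal = 'a'
  E -> eA : first terminal = 'e'
FIRST(E) = {a, d, e}
Count: 3

3


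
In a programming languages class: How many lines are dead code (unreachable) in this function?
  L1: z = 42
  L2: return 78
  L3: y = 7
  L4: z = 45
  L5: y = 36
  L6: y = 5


Analyzing control flow:
  L1: reachable (before return)
  L2: reachable (return statement)
  L3: DEAD (after return at L2)
  L4: DEAD (after return at L2)
  L5: DEAD (after return at L2)
  L6: DEAD (after return at L2)
Return at L2, total lines = 6
Dead lines: L3 through L6
Count: 4

4


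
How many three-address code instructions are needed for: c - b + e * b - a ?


Expression: c - b + e * b - a
Generating three-address code (respecting * over +/- precedence):
  Instruction 1: t1 = e * b
  Instruction 2: t2 = c - b
  Instruction 3: t3 = t2 + t1
  Instruction 4: t4 = t3 - a
Total instructions: 4

4


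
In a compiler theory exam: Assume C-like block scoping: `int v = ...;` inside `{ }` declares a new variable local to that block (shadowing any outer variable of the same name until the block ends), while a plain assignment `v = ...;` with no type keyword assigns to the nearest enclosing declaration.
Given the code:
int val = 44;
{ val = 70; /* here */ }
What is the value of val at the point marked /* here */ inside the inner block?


Analyzing scoping rules:
Outer scope: declares val = 44
Inner block: 'val = 70;' has no type keyword, so it is an assignment to the outer val (no shadowing)
Inside the block, after the assignment -> 70
Result: 70

70


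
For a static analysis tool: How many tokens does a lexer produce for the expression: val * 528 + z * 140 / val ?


Scanning 'val * 528 + z * 140 / val'
Token 1: 'val' -> identifier
Token 2: '*' -> operator
Token 3: '528' -> integer_literal
Token 4: '+' -> operator
Token 5: 'z' -> identifier
Token 6: '*' -> operator
Token 7: '140' -> integer_literal
Token 8: '/' -> operator
Token 9: 'val' -> identifier
Total tokens: 9

9


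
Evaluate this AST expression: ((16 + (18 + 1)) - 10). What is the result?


Expression: ((16 + (18 + 1)) - 10)
Evaluating step by step:
  18 + 1 = 19
  16 + 19 = 35
  35 - 10 = 25
Result: 25

25


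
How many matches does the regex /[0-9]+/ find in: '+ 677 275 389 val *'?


Pattern: /[0-9]+/ (int literals)
Input: '+ 677 275 389 val *'
Scanning for matches:
  Match 1: '677'
  Match 2: '275'
  Match 3: '389'
Total matches: 3

3


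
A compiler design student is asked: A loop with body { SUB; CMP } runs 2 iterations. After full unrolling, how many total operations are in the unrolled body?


Loop body operations: SUB, CMP (2 ops per iteration)
Unrolling 2 iterations:
  Iteration 1: SUB, CMP (2 ops)
  Iteration 2: SUB, CMP (2 ops)
Total: 2 iterations * 2 ops/iter = 4 operations

4


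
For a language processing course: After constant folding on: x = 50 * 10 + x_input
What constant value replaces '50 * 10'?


Identifying constant sub-expression:
  Original: x = 50 * 10 + x_input
  50 and 10 are both compile-time constants
  Evaluating: 50 * 10 = 500
  After folding: x = 500 + x_input

500


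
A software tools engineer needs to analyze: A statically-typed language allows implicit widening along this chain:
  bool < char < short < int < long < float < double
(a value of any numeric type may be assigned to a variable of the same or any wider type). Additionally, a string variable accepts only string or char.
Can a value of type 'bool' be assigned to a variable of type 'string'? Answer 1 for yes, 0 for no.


Target variable type: string
Source value type: bool
Rule: string accepts only {string, char}
  source 'bool' in {string, char}? No
Result: 0

0


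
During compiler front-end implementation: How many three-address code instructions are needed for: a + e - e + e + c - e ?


Expression: a + e - e + e + c - e
Generating three-address code (respecting * over +/- precedence):
  Instruction 1: t1 = a + e
  Instruction 2: t2 = t1 - e
  Instruction 3: t3 = t2 + e
  Instruction 4: t4 = t3 + c
  Instruction 5: t5 = t4 - e
Total instructions: 5

5


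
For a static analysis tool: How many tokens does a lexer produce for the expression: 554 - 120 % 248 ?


Scanning '554 - 120 % 248'
Token 1: '554' -> integer_literal
Token 2: '-' -> operator
Token 3: '120' -> integer_literal
Token 4: '%' -> operator
Token 5: '248' -> integer_literal
Total tokens: 5

5


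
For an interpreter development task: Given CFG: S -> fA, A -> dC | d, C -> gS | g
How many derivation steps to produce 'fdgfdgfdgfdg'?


Grammar: S -> fA, A -> dC | d, C -> gS | g
Deriving 'fdgfdgfdgfdg':
Step 1: S -> fA => fA
Step 2: A -> dC => fdC
Step 3: C -> gS => fdgS
Step 4: S -> fA => fdgfA
Step 5: A -> dC => fdgfdC
Step 6: C -> gS => fdgfdgS
Step 7: S -> fA => fdgfdgfA
Step 8: A -> dC => fdgfdgfdC
Step 9: C -> gS => fdgfdgfdgS
Step 10: S -> fA => fdgfdgfdgfA
Step 11: A -> dC => fdgfdgfdgfdC
Step 12: C -> g => fdgfdgfdgfdg
Total derivation steps: 12

12


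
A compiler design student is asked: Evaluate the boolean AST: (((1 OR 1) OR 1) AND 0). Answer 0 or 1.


Step 1: Evaluate inner node
  1 OR 1 = 1
Step 2: Evaluate next node
  1 OR 1 = 1
Step 3: Evaluate root node
  1 AND 0 = 0

0


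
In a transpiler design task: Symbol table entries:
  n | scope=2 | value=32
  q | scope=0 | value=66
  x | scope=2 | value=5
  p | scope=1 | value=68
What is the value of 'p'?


Searching symbol table for 'p':
  n | scope=2 | value=32
  q | scope=0 | value=66
  x | scope=2 | value=5
  p | scope=1 | value=68 <- MATCH
Found 'p' at scope 1 with value 68

68


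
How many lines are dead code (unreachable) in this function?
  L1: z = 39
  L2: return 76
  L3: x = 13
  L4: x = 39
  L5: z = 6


Analyzing control flow:
  L1: reachable (before return)
  L2: reachable (return statement)
  L3: DEAD (after return at L2)
  L4: DEAD (after return at L2)
  L5: DEAD (after return at L2)
Return at L2, total lines = 5
Dead lines: L3 through L5
Count: 3

3


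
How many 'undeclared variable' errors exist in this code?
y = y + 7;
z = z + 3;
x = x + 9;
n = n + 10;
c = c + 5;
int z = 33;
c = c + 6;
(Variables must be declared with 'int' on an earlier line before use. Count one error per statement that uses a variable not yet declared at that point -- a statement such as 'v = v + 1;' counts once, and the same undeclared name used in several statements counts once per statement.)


Scanning code line by line:
  Line 1: use 'y' -> ERROR (undeclared)
  Line 2: use 'z' -> ERROR (undeclared)
  Line 3: use 'x' -> ERROR (undeclared)
  Line 4: use 'n' -> ERROR (undeclared)
  Line 5: use 'c' -> ERROR (undeclared)
  Line 6: declare 'z' -> declared = ['z']
  Line 7: use 'c' -> ERROR (undeclared)
Total undeclared variable errors: 6

6
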